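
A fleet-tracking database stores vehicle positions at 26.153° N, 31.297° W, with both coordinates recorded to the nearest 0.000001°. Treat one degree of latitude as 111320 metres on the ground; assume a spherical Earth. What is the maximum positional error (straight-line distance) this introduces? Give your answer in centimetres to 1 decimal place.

7.5 centimetres

Rounding to 6 decimal places leaves each coordinate within ±5e-07° of the true value.
North–south component: 5e-07° × 111320 = 0.05566 m.
Longitude error → 5e-07 × 111320 × cos 26.153° = 5e-07 × 111320 × 0.8976 ≈ 0.0499615 m.
Combining orthogonally: (0.05566² + 0.0499615²)^½ ≈ 0.0747943 m.
That is 0.0747943 m = 7.4794 cm.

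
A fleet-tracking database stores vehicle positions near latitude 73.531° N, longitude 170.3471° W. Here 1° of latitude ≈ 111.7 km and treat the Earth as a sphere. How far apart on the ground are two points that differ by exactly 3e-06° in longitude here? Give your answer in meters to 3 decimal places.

0.095 meters

At 73.531° a degree of longitude is 111700 × cos 73.531° ≈ 31666.6 m, so 3e-06° corresponds to 0.0949997 m.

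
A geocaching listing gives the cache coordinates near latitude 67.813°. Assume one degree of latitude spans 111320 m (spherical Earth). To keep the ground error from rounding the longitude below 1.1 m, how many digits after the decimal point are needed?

5

At 67.813° one degree of longitude covers 111320 × cos 67.813° ≈ 111320 × 0.3776 ≈ 42037.8 m.
Rounding to N decimal places gives at most 0.5 × 10⁻ᴺ degrees of error, i.e. 0.5 × 10⁻ᴺ × 42037.8 m.
Need 0.5 × 42037.8 × 10⁻ᴺ ≤ 1.1 → 10⁻ᴺ ≤ 5.233e-05, so N ≥ 4.28.
So 5 decimal places suffice (0.21 m); 4 would allow up to 2.1 m.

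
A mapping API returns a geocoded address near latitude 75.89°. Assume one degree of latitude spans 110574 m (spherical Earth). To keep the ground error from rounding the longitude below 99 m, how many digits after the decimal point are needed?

At 75.89° one degree of longitude covers 110574 × cos 75.89° ≈ 110574 × 0.2438 ≈ 26956.2 m.
Rounding to N decimal places gives at most 0.5 × 10⁻ᴺ degrees of error, i.e. 0.5 × 10⁻ᴺ × 26956.2 m.
Need 0.5 × 26956.2 × 10⁻ᴺ ≤ 99 → 10⁻ᴺ ≤ 7.345e-03, so N ≥ 2.13.
N = 2 would give 135 m (too coarse); N = 3 gives 13.5 m ≤ 99 m.

3 decimal places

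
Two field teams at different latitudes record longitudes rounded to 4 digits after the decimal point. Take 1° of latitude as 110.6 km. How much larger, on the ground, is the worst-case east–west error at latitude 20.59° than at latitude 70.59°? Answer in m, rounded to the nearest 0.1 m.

Rounding to 4 decimal places leaves the longitude within ±5e-05° of the true value.
At 20.59°: 5e-05° × 110600 × cos 20.59° = 5e-05 × 110600 × 0.9361 ≈ 5.1767 m.
At 70.59°: 5e-05° × 110600 × cos 70.59° = 5e-05 × 110600 × 0.3323 ≈ 1.8378 m.
Difference: 5.1767 − 1.8378 = 3.339 m.

3.3 m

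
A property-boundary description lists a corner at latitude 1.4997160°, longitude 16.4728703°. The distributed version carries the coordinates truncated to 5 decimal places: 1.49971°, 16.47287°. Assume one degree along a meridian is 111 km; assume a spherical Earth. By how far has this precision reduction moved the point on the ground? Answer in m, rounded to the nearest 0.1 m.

The latitude changed by +0.0000060° and the longitude by +0.0000003°.
N–S: 0.0000060° × 111000 m/° = 0.666 m.
E–W at 1.49971°: 0.0000003° × 111000 × cos 1.49971° = 0.0000003 × 111000 × 0.9997 ≈ 0.0332886 m.
Distance: √(0.666² + 0.0332886²) ≈ 0.666831 m.

0.7 m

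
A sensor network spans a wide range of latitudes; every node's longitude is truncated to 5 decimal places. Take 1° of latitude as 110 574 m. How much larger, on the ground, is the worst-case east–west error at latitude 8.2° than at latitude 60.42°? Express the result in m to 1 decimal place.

0.5 m

Truncating at 5 decimal places can drop up to a full unit in the last place, so the longitude may be off by as much as 1e-05°.
At 8.2°: 1e-05° × 110574 × cos 8.2° = 1e-05 × 110574 × 0.9898 ≈ 1.0944 m.
At 60.42°: 1e-05° × 110574 × cos 60.42° = 1e-05 × 110574 × 0.4936 ≈ 0.54584 m.
Difference: 1.0944 − 0.54584 = 0.5486 m.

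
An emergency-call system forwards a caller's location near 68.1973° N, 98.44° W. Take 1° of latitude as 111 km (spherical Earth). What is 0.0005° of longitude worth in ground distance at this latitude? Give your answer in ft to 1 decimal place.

At 68.1973° a degree of longitude is 111000 × cos 68.1973° ≈ 41226.7 m, so 0.0005° corresponds to 20.6133 m.
In feet: 20.6133 m ÷ 0.3048 ≈ 67.629 ft.

67.6 ft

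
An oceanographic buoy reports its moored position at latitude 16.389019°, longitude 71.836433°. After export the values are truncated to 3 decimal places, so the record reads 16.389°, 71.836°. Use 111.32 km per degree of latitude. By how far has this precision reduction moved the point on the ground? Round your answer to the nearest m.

The latitude changed by +0.000019° and the longitude by +0.000433°.
N–S: 0.000019° × 111320 m/° = 2.11508 m.
E–W at 16.389°: 0.000433° × 111320 × cos 16.389° = 0.000433 × 111320 × 0.9594 ≈ 46.243 m.
Hypotenuse of the two orthogonal shifts: √(2.11508² + 46.243²) = 46.2914 m.

46 m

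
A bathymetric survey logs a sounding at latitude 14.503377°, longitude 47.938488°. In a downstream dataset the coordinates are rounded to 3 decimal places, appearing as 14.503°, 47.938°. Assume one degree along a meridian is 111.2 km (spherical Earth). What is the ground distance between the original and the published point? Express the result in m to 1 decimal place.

67.2 m

The latitude changed by +0.000377° and the longitude by +0.000488°.
North–south shift: 0.000377 × 111200 = 41.9224 m.
E–W at 14.503°: 0.000488° × 111200 × cos 14.503° = 0.000488 × 111200 × 0.9681 ≈ 52.5364 m.
Distance: √(41.9224² + 52.5364²) ≈ 67.2128 m.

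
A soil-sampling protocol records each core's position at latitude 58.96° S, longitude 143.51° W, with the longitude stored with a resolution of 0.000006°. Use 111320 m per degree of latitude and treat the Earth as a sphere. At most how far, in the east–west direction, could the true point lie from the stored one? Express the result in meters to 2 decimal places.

With a 0.000006° grid the true value lies within half a step, ±0.000006°/2 = ±3e-06°, of the stored one.
One degree of longitude at 58.96° is 111320 × cos 58.96° ≈ 111320 × 0.5156 = 57400.6 m.
East–west error: 3e-06° × 57400.6 m/° ≈ 0.172202 m.

0.17 meters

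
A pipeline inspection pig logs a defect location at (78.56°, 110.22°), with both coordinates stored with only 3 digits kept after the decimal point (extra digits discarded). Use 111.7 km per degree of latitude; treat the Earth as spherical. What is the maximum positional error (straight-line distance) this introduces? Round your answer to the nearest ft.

374 ft

Truncating at 3 decimal places can drop up to a full unit in the last place, so each coordinate may be off by as much as 0.001°.
N–S: 0.001° × 111700 m/° = 111.7 m.
East–west component at 78.56°: 0.001° × 111700 × cos 78.56° ≈ 0.001 × 22154.8 ≈ 22.1548 m.
The two errors are perpendicular, so the maximum displacement is √(111.7² + 22.1548²) ≈ 113.876 m.
In feet: 113.876 m ÷ 0.3048 ≈ 373.61 ft.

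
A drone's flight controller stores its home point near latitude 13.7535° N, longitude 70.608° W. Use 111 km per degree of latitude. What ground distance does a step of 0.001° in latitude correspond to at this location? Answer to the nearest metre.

0.001° × 111000 m/° = 111 m.

111 metres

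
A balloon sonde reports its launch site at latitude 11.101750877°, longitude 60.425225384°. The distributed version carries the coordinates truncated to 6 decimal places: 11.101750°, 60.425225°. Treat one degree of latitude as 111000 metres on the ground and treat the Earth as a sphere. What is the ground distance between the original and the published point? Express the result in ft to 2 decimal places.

Δlat = 11.101750877 − 11.101750 = +0.000000877°; Δlon = 60.425225384 − 60.425225 = +0.000000384°.
N–S: 0.000000877° × 111000 m/° = 0.097347 m.
East–west at this latitude: 0.000000384° × 111000 × cos 11.1017° ≈ 0.000000384 × 108923 = 0.0418264 m.
Distance: √(0.097347² + 0.0418264²) ≈ 0.105952 m.
In feet: 0.105952 m ÷ 0.3048 ≈ 0.34761 ft.

0.35 ft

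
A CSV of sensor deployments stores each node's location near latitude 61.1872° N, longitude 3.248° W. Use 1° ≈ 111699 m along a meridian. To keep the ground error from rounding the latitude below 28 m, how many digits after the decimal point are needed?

4 decimal places

One degree of latitude covers 111699 m.
With N decimal places the half-ulp bound is 0.5·10⁻ᴺ°, or 0.5·10⁻ᴺ × 111699 m on the ground.
Setting 55849.5 × 10⁻ᴺ ≤ 28 gives 10ᴺ ≥ 1995, i.e. N ≥ 3.30.
N = 3 would give 55.8 m (too coarse); N = 4 gives 5.58 m ≤ 28 m.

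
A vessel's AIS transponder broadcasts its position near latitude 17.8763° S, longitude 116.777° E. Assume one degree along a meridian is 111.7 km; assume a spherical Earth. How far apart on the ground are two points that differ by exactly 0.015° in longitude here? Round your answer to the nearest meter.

1595 meters

One degree of longitude here spans 111700 × cos 17.8763° = 111700 × 0.9517 ≈ 106307 m; 0.015° of that is 1594.61 m.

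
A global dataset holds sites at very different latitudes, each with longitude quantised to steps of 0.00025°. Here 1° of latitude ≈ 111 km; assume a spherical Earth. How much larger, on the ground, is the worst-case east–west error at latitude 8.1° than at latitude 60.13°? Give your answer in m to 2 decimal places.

6.83 m

With a 0.00025° grid the true value lies within half a step, ±0.00025°/2 = ±0.000125°, of the stored one.
At 8.1°: 0.000125° × 111000 × cos 8.1° = 0.000125 × 111000 × 0.9900 ≈ 13.737 m.
At 60.13°: 0.000125° × 111000 × cos 60.13° = 0.000125 × 111000 × 0.4980 ≈ 6.9102 m.
So the lower-latitude error exceeds the higher by 13.737 − 6.9102 = 6.8264 m.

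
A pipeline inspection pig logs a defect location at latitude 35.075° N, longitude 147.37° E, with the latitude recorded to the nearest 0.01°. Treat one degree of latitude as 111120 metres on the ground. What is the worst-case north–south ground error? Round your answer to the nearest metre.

556 metres

Rounding to 2 decimal places leaves the latitude within ±0.005° of the true value.
North–south distance: 0.005° × 111120 m/° = 555.6 m.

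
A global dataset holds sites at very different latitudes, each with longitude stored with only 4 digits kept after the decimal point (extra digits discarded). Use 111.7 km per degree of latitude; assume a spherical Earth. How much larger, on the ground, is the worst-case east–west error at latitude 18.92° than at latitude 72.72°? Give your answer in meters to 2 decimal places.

Truncating at 4 decimal places can drop up to a full unit in the last place, so the longitude may be off by as much as 0.0001°.
At 18.92°: 0.0001° × 111700 × cos 18.92° = 0.0001 × 111700 × 0.9460 ≈ 10.567 m.
At 72.72°: 0.0001° × 111700 × cos 72.72° = 0.0001 × 111700 × 0.2970 ≈ 3.318 m.
So the lower-latitude error exceeds the higher by 10.567 − 3.318 = 7.2486 m.

7.25 meters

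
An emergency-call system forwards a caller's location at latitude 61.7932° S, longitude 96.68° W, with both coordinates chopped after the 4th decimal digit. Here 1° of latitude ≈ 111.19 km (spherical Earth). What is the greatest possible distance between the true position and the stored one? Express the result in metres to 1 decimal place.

12.3 metres

Truncating at 4 decimal places can drop up to a full unit in the last place, so each coordinate may be off by as much as 0.0001°.
N–S: 0.0001° × 111190 m/° = 11.119 m.
Longitude error → 0.0001 × 111190 × cos 61.7932° = 0.0001 × 111190 × 0.4727 ≈ 5.25545 m.
Worst case both components are at the extreme and orthogonal: √(11.119² + 5.25545²) ≈ 12.2985 m.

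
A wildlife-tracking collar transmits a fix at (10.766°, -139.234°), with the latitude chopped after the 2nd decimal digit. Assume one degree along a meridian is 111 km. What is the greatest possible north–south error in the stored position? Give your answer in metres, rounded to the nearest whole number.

Truncating at 2 decimal places can drop up to a full unit in the last place, so the latitude may be off by as much as 0.01°.
So the N–S error is at most 0.01 × 111000 = 1110 m.

1110 metres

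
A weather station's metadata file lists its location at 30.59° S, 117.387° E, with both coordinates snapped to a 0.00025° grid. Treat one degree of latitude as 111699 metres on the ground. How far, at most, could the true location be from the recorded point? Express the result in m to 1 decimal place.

18.4 m

With a 0.00025° grid the true value lies within half a step, ±0.00025°/2 = ±0.000125°, of the stored one.
North–south component: 0.000125° × 111699 = 13.9624 m.
East–west component at 30.59°: 0.000125° × 111699 × cos 30.59° ≈ 0.000125 × 96153.9 ≈ 12.0192 m.
Combining orthogonally: (13.9624² + 12.0192²)^½ ≈ 18.4231 m.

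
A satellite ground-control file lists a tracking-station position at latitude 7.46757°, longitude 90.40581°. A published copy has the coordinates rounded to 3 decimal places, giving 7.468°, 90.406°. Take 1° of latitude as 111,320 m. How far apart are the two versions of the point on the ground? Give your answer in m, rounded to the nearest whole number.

The latitude changed by -0.00043° and the longitude by -0.00019°.
N–S: -0.00043° × 111320 m/° = -47.8676 m.
East–west at this latitude: -0.00019° × 111320 × cos 7.468° ≈ -0.00019 × 110376 = -20.9714 m.
Distance: √(47.8676² + 20.9714²) ≈ 52.26 m.

52 m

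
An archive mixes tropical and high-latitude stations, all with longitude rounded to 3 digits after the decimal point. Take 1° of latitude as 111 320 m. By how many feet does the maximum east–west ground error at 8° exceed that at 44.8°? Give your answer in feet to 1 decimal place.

Rounding to 3 decimal places leaves the longitude within ±0.0005° of the true value.
Error at 8° = 0.0005° × 111320 × cos 8° ≈ 55.66 × 0.9903 = 55.118 m.
At 44.8°: 0.0005° × 111320 × cos 44.8° = 0.0005 × 111320 × 0.7096 ≈ 39.495 m.
Difference: 55.118 − 39.495 = 15.624 m.
Converting: 15.6236 m × 3.2808 ft/m ≈ 51.259 ft.

51.3 feet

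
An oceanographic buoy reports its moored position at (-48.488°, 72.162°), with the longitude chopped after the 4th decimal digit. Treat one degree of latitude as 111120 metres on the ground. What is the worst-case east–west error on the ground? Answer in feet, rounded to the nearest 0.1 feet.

24.2 feet

Truncating at 4 decimal places can drop up to a full unit in the last place, so the longitude may be off by as much as 0.0001°.
Parallels shrink by cos φ, so at 48.488° a degree of longitude is 111120 × 0.6628 ≈ 73647.8 m.
So at most 0.0001° × 73647.8 ≈ 7.36478 m east–west.
In feet: 7.36478 m ÷ 0.3048 ≈ 24.163 ft.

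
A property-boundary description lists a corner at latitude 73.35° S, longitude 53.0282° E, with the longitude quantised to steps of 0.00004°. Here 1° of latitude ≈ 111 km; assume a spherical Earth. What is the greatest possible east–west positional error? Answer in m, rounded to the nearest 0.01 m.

With a 0.00004° grid the true value lies within half a step, ±0.00004°/2 = ±2e-05°, of the stored one.
One degree of longitude at 73.35° is 111000 × cos 73.35° ≈ 111000 × 0.2865 = 31804.2 m.
East–west error: 2e-05° × 31804.2 m/° ≈ 0.636085 m.

0.64 m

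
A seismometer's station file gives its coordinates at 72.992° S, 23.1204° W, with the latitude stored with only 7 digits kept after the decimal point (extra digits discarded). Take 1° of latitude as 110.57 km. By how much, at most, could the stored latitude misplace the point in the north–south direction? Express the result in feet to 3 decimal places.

Truncating at 7 decimal places can drop up to a full unit in the last place, so the latitude may be off by as much as 1e-07°.
So the N–S error is at most 1e-07 × 110570 = 0.011057 m.
Converting: 0.011057 m × 3.2808 ft/m ≈ 0.036276 ft.

0.036 feet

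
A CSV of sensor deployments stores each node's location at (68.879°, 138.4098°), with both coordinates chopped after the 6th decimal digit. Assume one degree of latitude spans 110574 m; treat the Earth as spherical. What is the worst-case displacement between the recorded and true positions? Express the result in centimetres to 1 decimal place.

11.8 centimetres

Truncating at 6 decimal places can drop up to a full unit in the last place, so each coordinate may be off by as much as 1e-06°.
Latitude error → 1e-06 × 110574 = 0.110574 m along the meridian.
East–west component at 68.879°: 1e-06° × 110574 × cos 68.879° ≈ 1e-06 × 39844.1 ≈ 0.0398441 m.
The two errors are perpendicular, so the maximum displacement is √(0.110574² + 0.0398441²) ≈ 0.117534 m.
That is 0.117534 m = 11.753 cm.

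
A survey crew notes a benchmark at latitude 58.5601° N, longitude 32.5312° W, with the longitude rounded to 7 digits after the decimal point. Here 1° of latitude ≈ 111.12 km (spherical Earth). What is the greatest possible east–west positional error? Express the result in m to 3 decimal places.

0.003 m

Rounding to 7 decimal places leaves the longitude within ±5e-08° of the true value.
One degree of longitude at 58.5601° is 111120 × cos 58.5601° ≈ 111120 × 0.5216 = 57960.6 m.
Maximum E–W displacement: 5e-08 × 57960.6 = 0.00289803 m.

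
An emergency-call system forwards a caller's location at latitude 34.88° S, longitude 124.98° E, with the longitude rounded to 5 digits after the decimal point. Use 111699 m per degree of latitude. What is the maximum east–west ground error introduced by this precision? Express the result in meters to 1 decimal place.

0.5 meters

Rounding to 5 decimal places leaves the longitude within ±5e-06° of the true value.
At latitude 34.88° a degree of longitude spans 111699 m × cos 34.88° = 111699 × 0.8204 ≈ 91632.4 m.
Maximum E–W displacement: 5e-06 × 91632.4 = 0.458162 m.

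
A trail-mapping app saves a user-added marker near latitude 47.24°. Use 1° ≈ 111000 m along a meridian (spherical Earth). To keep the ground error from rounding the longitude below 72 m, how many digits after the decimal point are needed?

At 47.24° one degree of longitude covers 111000 × cos 47.24° ≈ 111000 × 0.6789 ≈ 75361.1 m.
With N decimal places the half-ulp bound is 0.5·10⁻ᴺ°, or 0.5·10⁻ᴺ × 75361.1 m on the ground.
Setting 37680.6 × 10⁻ᴺ ≤ 72 gives 10ᴺ ≥ 523.3, i.e. N ≥ 2.72.
So 3 decimal places suffice (37.7 m); 2 would allow up to 377 m.

3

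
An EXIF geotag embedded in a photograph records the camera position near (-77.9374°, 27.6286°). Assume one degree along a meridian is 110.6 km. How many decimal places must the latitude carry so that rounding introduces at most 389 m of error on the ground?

3

One degree of latitude covers 110600 m.
With N decimal places the half-ulp bound is 0.5·10⁻ᴺ°, or 0.5·10⁻ᴺ × 110600 m on the ground.
Setting 55300 × 10⁻ᴺ ≤ 389 gives 10ᴺ ≥ 142.2, i.e. N ≥ 2.15.
So 3 decimal places suffice (55.3 m); 2 would allow up to 553 m.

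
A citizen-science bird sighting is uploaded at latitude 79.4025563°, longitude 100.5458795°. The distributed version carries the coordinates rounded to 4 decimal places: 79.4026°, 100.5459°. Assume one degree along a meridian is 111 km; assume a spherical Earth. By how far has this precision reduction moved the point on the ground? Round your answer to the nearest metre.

Δlat = 79.4025563 − 79.4026 = -0.0000437°; Δlon = 100.5458795 − 100.5459 = -0.0000205°.
N–S: -0.0000437° × 111000 m/° = -4.8507 m.
E–W at 79.4026°: -0.0000205° × 111000 × cos 79.4026° = -0.0000205 × 111000 × 0.1839 ≈ -0.41848 m.
Combined displacement = (4.8507² + 0.41848²)^½ ≈ 4.86872 m.

5 metres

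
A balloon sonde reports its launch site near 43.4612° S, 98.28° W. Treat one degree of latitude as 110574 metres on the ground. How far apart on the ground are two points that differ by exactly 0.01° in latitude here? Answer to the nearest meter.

1106 meters

Along a meridian 0.01° is 0.01 × 110574 = 1105.74 m.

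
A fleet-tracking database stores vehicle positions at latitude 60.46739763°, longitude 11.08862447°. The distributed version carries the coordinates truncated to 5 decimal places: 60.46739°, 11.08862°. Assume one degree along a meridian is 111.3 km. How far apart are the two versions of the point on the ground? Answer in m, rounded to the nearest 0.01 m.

The latitude changed by +0.00000763° and the longitude by +0.00000447°.
N–S: 0.00000763° × 111300 m/° = 0.849219 m.
East–west at this latitude: 0.00000447° × 111300 × cos 60.4674° ≈ 0.00000447 × 54861.9 = 0.245233 m.
Hypotenuse of the two orthogonal shifts: √(0.849219² + 0.245233²) = 0.883918 m.

0.88 m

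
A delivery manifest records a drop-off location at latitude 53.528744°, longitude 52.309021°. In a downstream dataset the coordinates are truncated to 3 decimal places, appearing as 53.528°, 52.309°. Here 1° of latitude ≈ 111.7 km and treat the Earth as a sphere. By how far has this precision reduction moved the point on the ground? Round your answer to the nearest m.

83 m

The latitude changed by +0.000744° and the longitude by +0.000021°.
N–S: 0.000744° × 111700 m/° = 83.1048 m.
East–west at this latitude: 0.000021° × 111700 × cos 53.528° ≈ 0.000021 × 66397.8 = 1.39435 m.
Hypotenuse of the two orthogonal shifts: √(83.1048² + 1.39435²) = 83.1165 m.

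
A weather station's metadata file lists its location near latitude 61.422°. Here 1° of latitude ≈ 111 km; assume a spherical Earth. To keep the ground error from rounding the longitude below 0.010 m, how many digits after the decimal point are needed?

7

At 61.422° one degree of longitude covers 111000 × cos 61.422° ≈ 111000 × 0.4784 ≈ 53097.4 m.
N decimal places → at most half a unit in the last place, 0.5 × 10⁻ᴺ° = 53097.4/2 × 10⁻ᴺ m.
Setting 26548.7 × 10⁻ᴺ ≤ 0.010 gives 10ᴺ ≥ 2.655e+06, i.e. N ≥ 6.42.
So 7 decimal places suffice (0.00265 m); 6 would allow up to 0.0265 m.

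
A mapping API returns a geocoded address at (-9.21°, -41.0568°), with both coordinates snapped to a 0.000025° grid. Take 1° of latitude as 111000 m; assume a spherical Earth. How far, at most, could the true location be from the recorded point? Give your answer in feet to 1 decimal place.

With a 0.000025° grid the true value lies within half a step, ±0.000025°/2 = ±1.25e-05°, of the stored one.
Latitude error → 1.25e-05 × 111000 = 1.3875 m along the meridian.
E–W at 9.21°: 1.25e-05° × 111000 × cos 9.21° = 1.25e-05 × 111000 × 0.9871 ≈ 1.36961 m.
The two errors are perpendicular, so the maximum displacement is √(1.3875² + 1.36961²) ≈ 1.94961 m.
Converting: 1.94961 m × 3.2808 ft/m ≈ 6.3964 ft.

6.4 feet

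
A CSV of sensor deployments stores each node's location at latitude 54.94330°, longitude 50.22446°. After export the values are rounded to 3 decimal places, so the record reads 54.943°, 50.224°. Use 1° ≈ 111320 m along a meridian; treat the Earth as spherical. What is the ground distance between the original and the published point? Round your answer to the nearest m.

45 m

Δlat = 54.94330 − 54.943 = +0.00030°; Δlon = 50.22446 − 50.224 = +0.00046°.
North–south shift: 0.00030 × 111320 = 33.396 m.
East–west at this latitude: 0.00046° × 111320 × cos 54.943° ≈ 0.00046 × 63941.2 = 29.413 m.
Distance: √(33.396² + 29.413²) ≈ 44.5019 m.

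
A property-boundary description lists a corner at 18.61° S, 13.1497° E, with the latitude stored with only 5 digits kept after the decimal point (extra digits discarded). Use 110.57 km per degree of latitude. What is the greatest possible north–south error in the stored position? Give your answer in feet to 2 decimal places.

Truncating at 5 decimal places can drop up to a full unit in the last place, so the latitude may be off by as much as 1e-05°.
Along the meridian that is 1e-05° × 110570 m/° = 1.1057 m.
In feet: 1.1057 m ÷ 0.3048 ≈ 3.6276 ft.

3.63 feet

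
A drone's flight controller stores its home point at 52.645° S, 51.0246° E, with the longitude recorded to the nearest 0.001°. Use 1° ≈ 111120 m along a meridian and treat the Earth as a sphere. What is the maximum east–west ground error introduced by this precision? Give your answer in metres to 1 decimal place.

33.7 metres

Rounding to 3 decimal places leaves the longitude within ±0.0005° of the true value.
At latitude 52.645° a degree of longitude spans 111120 m × cos 52.645° = 111120 × 0.6068 ≈ 67422.3 m.
Maximum E–W displacement: 0.0005 × 67422.3 = 33.7111 m.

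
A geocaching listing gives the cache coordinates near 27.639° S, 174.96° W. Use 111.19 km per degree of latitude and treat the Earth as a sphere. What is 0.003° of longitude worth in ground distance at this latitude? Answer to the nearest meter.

One degree of longitude here spans 111190 × cos 27.639° = 111190 × 0.8859 ≈ 98501.9 m; 0.003° of that is 295.506 m.

296 meters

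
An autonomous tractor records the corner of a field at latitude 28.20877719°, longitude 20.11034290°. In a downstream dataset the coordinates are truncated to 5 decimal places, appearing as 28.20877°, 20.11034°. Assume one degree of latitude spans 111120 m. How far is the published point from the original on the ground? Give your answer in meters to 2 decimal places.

0.85 meters

The latitude changed by +0.00000719° and the longitude by +0.00000290°.
N–S: 0.00000719° × 111120 m/° = 0.798953 m.
East–west at this latitude: 0.00000290° × 111120 × cos 28.2088° ≈ 0.00000290 × 97922.4 = 0.283975 m.
Combined displacement = (0.798953² + 0.283975²)^½ ≈ 0.847919 m.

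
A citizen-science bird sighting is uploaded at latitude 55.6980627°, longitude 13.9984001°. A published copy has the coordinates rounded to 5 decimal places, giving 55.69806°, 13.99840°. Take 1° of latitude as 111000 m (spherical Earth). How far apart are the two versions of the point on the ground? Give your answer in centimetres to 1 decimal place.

30.0 centimetres

Δlat = 55.6980627 − 55.69806 = +0.0000027°; Δlon = 13.9984001 − 13.99840 = +0.0000001°.
N–S: 0.0000027° × 111000 m/° = 0.2997 m.
E–W at 55.6981°: 0.0000001° × 111000 × cos 55.6981° = 0.0000001 × 111000 × 0.5636 ≈ 0.00625545 m.
Hypotenuse of the two orthogonal shifts: √(0.2997² + 0.00625545²) = 0.299765 m.
That is 0.299765 m = 29.977 cm.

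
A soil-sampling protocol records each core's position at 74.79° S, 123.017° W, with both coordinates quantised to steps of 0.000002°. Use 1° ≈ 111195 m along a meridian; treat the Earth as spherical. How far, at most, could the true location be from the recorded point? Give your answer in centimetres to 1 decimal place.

With a 0.000002° grid the true value lies within half a step, ±0.000002°/2 = ±1e-06°, of the stored one.
North–south component: 1e-06° × 111195 = 0.111195 m.
East–west component at 74.79°: 1e-06° × 111195 × cos 74.79° ≈ 1e-06 × 29172.9 ≈ 0.0291729 m.
The two errors are perpendicular, so the maximum displacement is √(0.111195² + 0.0291729²) ≈ 0.114958 m.
That is 0.114958 m = 11.496 cm.

11.5 centimetres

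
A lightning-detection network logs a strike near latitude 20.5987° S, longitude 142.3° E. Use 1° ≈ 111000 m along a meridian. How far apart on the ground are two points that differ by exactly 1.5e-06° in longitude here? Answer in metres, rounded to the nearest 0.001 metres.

1.5e-06° of longitude at 20.5987° is 1.5e-06 × 111000 × cos 20.5987° ≈ 1.5e-06 × 103903 = 0.155855 m.

0.156 metres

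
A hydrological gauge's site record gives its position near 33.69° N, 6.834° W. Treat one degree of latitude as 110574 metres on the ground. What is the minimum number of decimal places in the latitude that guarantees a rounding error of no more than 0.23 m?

6

One degree of latitude covers 110574 m.
With N decimal places the half-ulp bound is 0.5·10⁻ᴺ°, or 0.5·10⁻ᴺ × 110574 m on the ground.
Need 0.5 × 110574 × 10⁻ᴺ ≤ 0.23 → 10⁻ᴺ ≤ 4.160e-06, so N ≥ 5.38.
At 5 places the error can reach 0.553 m, but 6 places keeps it to 0.0553 m.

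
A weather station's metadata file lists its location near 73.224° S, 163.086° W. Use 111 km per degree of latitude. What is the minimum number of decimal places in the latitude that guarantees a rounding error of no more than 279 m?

3

One degree of latitude covers 111000 m.
With N decimal places the half-ulp bound is 0.5·10⁻ᴺ°, or 0.5·10⁻ᴺ × 111000 m on the ground.
Need 0.5 × 111000 × 10⁻ᴺ ≤ 279 → 10⁻ᴺ ≤ 5.027e-03, so N ≥ 2.30.
At 2 places the error can reach 555 m, but 3 places keeps it to 55.5 m.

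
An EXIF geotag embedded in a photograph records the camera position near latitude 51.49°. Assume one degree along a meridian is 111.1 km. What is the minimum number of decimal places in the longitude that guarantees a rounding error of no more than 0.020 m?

At 51.49° one degree of longitude covers 111100 × cos 51.49° ≈ 111100 × 0.6227 ≈ 69176.6 m.
Rounding to N decimal places gives at most 0.5 × 10⁻ᴺ degrees of error, i.e. 0.5 × 10⁻ᴺ × 69176.6 m.
Setting 34588.3 × 10⁻ᴺ ≤ 0.020 gives 10ᴺ ≥ 1.729e+06, i.e. N ≥ 6.24.
At 6 places the error can reach 0.0346 m, but 7 places keeps it to 0.00346 m.

7 decimal places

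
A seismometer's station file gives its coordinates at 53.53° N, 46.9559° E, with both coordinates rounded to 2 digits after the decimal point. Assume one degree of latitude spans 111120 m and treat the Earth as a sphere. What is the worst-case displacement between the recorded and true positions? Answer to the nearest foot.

Rounding to 2 decimal places leaves each coordinate within ±0.005° of the true value.
Latitude error → 0.005 × 111120 = 555.6 m along the meridian.
East–west component at 53.53°: 0.005° × 111120 × cos 53.53° ≈ 0.005 × 66049.9 ≈ 330.25 m.
Combining orthogonally: (555.6² + 330.25²)^½ ≈ 646.341 m.
Converting: 646.341 m × 3.2808 ft/m ≈ 2120.5 ft.

2121 feet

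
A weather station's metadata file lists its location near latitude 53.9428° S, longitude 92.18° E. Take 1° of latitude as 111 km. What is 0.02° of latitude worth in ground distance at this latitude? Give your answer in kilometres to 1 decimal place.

2.2 kilometres

0.02° × 111000 m/° = 2220 m.
That is 2220 m = 2.22 km.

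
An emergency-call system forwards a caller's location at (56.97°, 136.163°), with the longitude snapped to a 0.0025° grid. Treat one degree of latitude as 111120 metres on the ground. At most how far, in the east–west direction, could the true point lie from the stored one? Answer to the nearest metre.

76 metres

With a 0.0025° grid the true value lies within half a step, ±0.0025°/2 = ±0.00125°, of the stored one.
Parallels shrink by cos φ, so at 56.97° a degree of longitude is 111120 × 0.5451 ≈ 60569.1 m.
East–west error: 0.00125° × 60569.1 m/° ≈ 75.7113 m.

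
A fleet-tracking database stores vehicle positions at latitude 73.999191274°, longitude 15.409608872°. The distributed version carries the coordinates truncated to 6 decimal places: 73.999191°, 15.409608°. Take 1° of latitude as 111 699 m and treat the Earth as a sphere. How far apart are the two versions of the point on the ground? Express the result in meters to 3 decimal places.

0.041 meters

The latitude changed by +0.000000274° and the longitude by +0.000000872°.
N–S: 0.000000274° × 111699 m/° = 0.0306055 m.
E–W at 73.9992°: 0.000000872° × 111699 × cos 73.9992° = 0.000000872 × 111699 × 0.2757 ≈ 0.0268488 m.
Hypotenuse of the two orthogonal shifts: √(0.0306055² + 0.0268488²) = 0.0407131 m.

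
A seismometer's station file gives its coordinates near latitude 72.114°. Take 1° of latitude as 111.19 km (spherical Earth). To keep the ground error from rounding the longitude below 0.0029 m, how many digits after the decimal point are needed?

7 decimal places

At 72.114° one degree of longitude covers 111190 × cos 72.114° ≈ 111190 × 0.3071 ≈ 34149.1 m.
Rounding to N decimal places gives at most 0.5 × 10⁻ᴺ degrees of error, i.e. 0.5 × 10⁻ᴺ × 34149.1 m.
Setting 17074.6 × 10⁻ᴺ ≤ 0.0029 gives 10ᴺ ≥ 5.888e+06, i.e. N ≥ 6.77.
So 7 decimal places suffice (0.00171 m); 6 would allow up to 0.0171 m.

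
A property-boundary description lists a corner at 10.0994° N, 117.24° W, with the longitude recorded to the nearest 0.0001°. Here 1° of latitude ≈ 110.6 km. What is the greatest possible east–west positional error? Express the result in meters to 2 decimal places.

Rounding to 4 decimal places leaves the longitude within ±5e-05° of the true value.
At latitude 10.0994° a degree of longitude spans 110600 m × cos 10.0994° = 110600 × 0.9845 ≈ 108886 m.
Maximum E–W displacement: 5e-05 × 108886 = 5.44431 m.

5.44 meters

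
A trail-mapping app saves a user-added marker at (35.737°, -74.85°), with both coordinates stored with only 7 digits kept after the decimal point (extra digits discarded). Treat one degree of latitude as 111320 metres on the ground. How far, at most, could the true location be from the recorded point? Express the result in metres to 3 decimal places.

Truncating at 7 decimal places can drop up to a full unit in the last place, so each coordinate may be off by as much as 1e-07°.
N–S: 1e-07° × 111320 m/° = 0.011132 m.
East–west component at 35.737°: 1e-07° × 111320 × cos 35.737° ≈ 1e-07 × 90359.2 ≈ 0.00903592 m.
Combining orthogonally: (0.011132² + 0.00903592²)^½ ≈ 0.0143377 m.

0.014 metres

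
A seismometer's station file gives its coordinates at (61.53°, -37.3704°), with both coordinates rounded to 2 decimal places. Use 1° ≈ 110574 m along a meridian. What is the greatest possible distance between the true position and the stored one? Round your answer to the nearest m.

612 m

Rounding to 2 decimal places leaves each coordinate within ±0.005° of the true value.
Latitude error → 0.005 × 110574 = 552.87 m along the meridian.
East–west component at 61.53°: 0.005° × 110574 × cos 61.53° ≈ 0.005 × 52710.5 ≈ 263.552 m.
Worst case both components are at the extreme and orthogonal: √(552.87² + 263.552²) ≈ 612.475 m.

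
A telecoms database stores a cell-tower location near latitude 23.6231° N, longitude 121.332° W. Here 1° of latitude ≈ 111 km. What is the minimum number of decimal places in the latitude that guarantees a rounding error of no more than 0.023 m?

One degree of latitude covers 111000 m.
Rounding to N decimal places gives at most 0.5 × 10⁻ᴺ degrees of error, i.e. 0.5 × 10⁻ᴺ × 111000 m.
Need 0.5 × 111000 × 10⁻ᴺ ≤ 0.023 → 10⁻ᴺ ≤ 4.144e-07, so N ≥ 6.38.
At 6 places the error can reach 0.0555 m, but 7 places keeps it to 0.00555 m.

7 decimal places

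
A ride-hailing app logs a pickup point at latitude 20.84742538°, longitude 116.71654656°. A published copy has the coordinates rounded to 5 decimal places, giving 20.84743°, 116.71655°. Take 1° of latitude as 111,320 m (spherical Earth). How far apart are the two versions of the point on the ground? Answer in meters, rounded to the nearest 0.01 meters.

0.63 meters

Δlat = 20.84742538 − 20.84743 = -0.00000462°; Δlon = 116.71654656 − 116.71655 = -0.00000344°.
N–S: -0.00000462° × 111320 m/° = -0.514298 m.
East–west at this latitude: -0.00000344° × 111320 × cos 20.8474° ≈ -0.00000344 × 104032 = -0.35787 m.
Distance: √(0.514298² + 0.35787²) ≈ 0.626557 m.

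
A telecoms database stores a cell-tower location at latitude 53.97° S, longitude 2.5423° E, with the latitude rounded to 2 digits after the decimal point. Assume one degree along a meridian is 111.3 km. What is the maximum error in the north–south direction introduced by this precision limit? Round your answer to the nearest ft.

1826 ft

Rounding to 2 decimal places leaves the latitude within ±0.005° of the true value.
Along the meridian that is 0.005° × 111300 m/° = 556.5 m.
Converting: 556.5 m × 3.2808 ft/m ≈ 1825.8 ft.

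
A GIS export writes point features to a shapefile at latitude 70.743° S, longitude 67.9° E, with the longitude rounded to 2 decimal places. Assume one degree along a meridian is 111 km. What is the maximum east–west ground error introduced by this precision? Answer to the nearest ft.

Rounding to 2 decimal places leaves the longitude within ±0.005° of the true value.
Parallels shrink by cos φ, so at 70.743° a degree of longitude is 111000 × 0.3298 ≈ 36608.5 m.
So at most 0.005° × 36608.5 ≈ 183.042 m east–west.
Converting: 183.042 m × 3.2808 ft/m ≈ 600.53 ft.

601 ft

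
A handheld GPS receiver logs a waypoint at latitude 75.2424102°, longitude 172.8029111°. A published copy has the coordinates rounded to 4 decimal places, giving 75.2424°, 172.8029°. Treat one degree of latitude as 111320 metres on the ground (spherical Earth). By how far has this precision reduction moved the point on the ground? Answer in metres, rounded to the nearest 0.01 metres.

1.18 metres

The latitude changed by +0.0000102° and the longitude by +0.0000111°.
North–south shift: 0.0000102 × 111320 = 1.13546 m.
E–W at 75.2424°: 0.0000111° × 111320 × cos 75.2424° = 0.0000111 × 111320 × 0.2547 ≈ 0.314758 m.
Distance: √(1.13546² + 0.314758²) ≈ 1.17828 m.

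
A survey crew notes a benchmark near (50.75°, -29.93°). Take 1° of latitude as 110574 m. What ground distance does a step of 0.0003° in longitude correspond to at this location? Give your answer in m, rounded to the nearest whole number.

At 50.75° a degree of longitude is 110574 × cos 50.75° ≈ 69960.8 m, so 0.0003° corresponds to 20.9882 m.

21 m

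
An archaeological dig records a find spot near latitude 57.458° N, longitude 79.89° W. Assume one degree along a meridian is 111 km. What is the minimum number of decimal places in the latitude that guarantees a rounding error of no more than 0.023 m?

One degree of latitude covers 111000 m.
With N decimal places the half-ulp bound is 0.5·10⁻ᴺ°, or 0.5·10⁻ᴺ × 111000 m on the ground.
Setting 55500 × 10⁻ᴺ ≤ 0.023 gives 10ᴺ ≥ 2.413e+06, i.e. N ≥ 6.38.
N = 6 would give 0.0555 m (too coarse); N = 7 gives 0.00555 m ≤ 0.023 m.

7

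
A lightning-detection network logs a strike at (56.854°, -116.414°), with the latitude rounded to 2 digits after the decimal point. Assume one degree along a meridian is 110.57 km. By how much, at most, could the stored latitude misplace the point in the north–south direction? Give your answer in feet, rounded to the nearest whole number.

1814 feet

Rounding to 2 decimal places leaves the latitude within ±0.005° of the true value.
So the N–S error is at most 0.005 × 110570 = 552.85 m.
In feet: 552.85 m ÷ 0.3048 ≈ 1813.8 ft.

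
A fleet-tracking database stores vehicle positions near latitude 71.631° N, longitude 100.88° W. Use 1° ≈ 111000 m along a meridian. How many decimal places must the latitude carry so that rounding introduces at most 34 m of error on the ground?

4 decimal places

One degree of latitude covers 111000 m.
N decimal places → at most half a unit in the last place, 0.5 × 10⁻ᴺ° = 111000/2 × 10⁻ᴺ m.
Setting 55500 × 10⁻ᴺ ≤ 34 gives 10ᴺ ≥ 1632, i.e. N ≥ 3.21.
So 4 decimal places suffice (5.55 m); 3 would allow up to 55.5 m.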